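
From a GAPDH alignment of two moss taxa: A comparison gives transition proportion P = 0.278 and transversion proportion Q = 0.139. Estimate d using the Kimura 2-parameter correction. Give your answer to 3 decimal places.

Under the Kimura two-parameter model, d = −½ ln(1 − 2P − Q) − ¼ ln(1 − 2Q).
1 − 2P − Q = 0.305, giving −½ ln(0.305) = 0.593722.
1 − 2Q = 0.722, giving −¼ ln(0.722) = 0.081433.
d = 0.593722 + 0.081433 = 0.675155.

0.675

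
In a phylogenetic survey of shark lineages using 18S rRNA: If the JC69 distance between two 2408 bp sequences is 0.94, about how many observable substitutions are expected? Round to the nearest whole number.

Invert JC69: p = (3/4)(1 − e^(−4d/3)) = 0.75 × (1 − e^(-1.253333)) = 0.75 × (1 − 0.285551) = 0.535837.
Expected differing sites = pL ≈ 0.535837 × 2408 = 1290.295496 ≈ 1290.

1290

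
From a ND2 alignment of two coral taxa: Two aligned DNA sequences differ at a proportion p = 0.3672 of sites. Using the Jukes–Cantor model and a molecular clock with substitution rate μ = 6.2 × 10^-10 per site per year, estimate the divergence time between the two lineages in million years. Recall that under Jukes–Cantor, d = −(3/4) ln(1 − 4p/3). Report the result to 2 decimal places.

d = −(3/4) ln(1 − 4p/3) = −0.75 ln(1 − 0.4896) = −0.75 ln(0.5104)
  = −0.75 × (-0.672561) = 0.504421 substitutions/site.
Under a molecular clock d = 2μt, so t = d/(2μ) = 0.504421 / (2 × 6.2 × 10^-10) = 406.79 million years.

406.79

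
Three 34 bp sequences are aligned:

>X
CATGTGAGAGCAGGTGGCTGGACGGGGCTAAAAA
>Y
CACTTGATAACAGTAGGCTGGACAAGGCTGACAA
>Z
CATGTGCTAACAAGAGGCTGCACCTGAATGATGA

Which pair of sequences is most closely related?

X–Y: 10/34 differ, p = 0.294, d = 0.373.
X–Z: 13/34 differ, p = 0.382, d = 0.535.
Y–Z: 12/34 differ, p = 0.353, d = 0.477.
The smallest distance is between X and Y.

X and Y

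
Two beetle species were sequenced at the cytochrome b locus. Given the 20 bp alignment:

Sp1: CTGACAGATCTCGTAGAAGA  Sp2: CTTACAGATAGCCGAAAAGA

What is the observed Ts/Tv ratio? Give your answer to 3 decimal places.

0.200

Transitions are A↔G and C↔T; transversions are all other mismatches.
Transitions: 1. Transversions: 5.
R = 1/5 = 0.200.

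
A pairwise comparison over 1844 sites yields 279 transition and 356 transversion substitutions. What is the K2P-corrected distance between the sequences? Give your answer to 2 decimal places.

0.46

P = 279/1844 ≈ 0.151302 and Q = 356/1844 ≈ 0.193059.
Under the Kimura two-parameter model, d = −½ ln(1 − 2P − Q) − ¼ ln(1 − 2Q).
1 − 2P − Q = 0.504337, giving −½ ln(0.504337) = 0.342255.
1 − 2Q = 0.613882, giving −¼ ln(0.613882) = 0.121988.
d = 0.342255 + 0.121988 = 0.464243.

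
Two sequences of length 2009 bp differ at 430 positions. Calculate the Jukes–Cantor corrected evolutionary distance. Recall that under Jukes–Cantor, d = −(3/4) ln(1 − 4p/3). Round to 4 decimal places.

0.2520

p = 430/2009 ≈ 0.214037.
d = −(3/4) ln(1 − 4p/3) = −0.75 ln(1 − 0.285383) = −0.75 ln(0.714617)
  = −0.75 × (-0.336009) = 0.252007 substitutions/site.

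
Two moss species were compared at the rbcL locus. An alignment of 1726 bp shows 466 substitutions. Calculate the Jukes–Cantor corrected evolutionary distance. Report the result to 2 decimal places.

p = 466/1726 ≈ 0.269988.
d = −(3/4) ln(1 − 4p/3) = −0.75 ln(1 − 0.359984) = −0.75 ln(0.640016)
  = −0.75 × (-0.446262) = 0.334697 substitutions/site.

0.33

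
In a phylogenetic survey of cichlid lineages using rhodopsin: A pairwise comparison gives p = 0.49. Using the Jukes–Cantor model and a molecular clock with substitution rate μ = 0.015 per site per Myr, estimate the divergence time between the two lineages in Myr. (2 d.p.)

d = −(3/4) ln(1 − 4p/3) = −0.75 ln(1 − 0.653333) = −0.75 ln(0.346667)
  = −0.75 × (-1.059391) = 0.794543 substitutions/site.
Under a molecular clock d = 2μt, so t = d/(2μ) = 0.794543 / (2 × 0.015) = 26.48 Myr.

26.48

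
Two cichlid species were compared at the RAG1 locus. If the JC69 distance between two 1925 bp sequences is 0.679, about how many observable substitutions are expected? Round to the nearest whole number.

Invert JC69: p = (3/4)(1 − e^(−4d/3)) = 0.75 × (1 − e^(-0.905333)) = 0.75 × (1 − 0.404407) = 0.446695.
Expected differing sites = pL ≈ 0.446695 × 1925 = 859.887875 ≈ 860.

860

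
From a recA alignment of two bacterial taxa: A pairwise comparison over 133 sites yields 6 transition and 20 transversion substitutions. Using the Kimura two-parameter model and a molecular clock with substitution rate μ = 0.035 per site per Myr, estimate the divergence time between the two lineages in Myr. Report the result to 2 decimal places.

P = 6/133 ≈ 0.045113 and Q = 20/133 ≈ 0.150376.
Under the Kimura two-parameter model, d = −½ ln(1 − 2P − Q) − ¼ ln(1 − 2Q).
1 − 2P − Q = 0.759398, giving −½ ln(0.759398) = 0.137615.
1 − 2Q = 0.699248, giving −¼ ln(0.699248) = 0.089437.
d = 0.137615 + 0.089437 = 0.227052.
Under a molecular clock d = 2μt, so t = d/(2μ) = 0.227052 / (2 × 0.035) = 3.24 Myr.

3.24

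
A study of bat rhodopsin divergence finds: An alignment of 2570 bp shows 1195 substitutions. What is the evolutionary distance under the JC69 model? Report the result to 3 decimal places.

0.726

p = 1195/2570 ≈ 0.464981.
d = −(3/4) ln(1 − 4p/3) = −0.75 ln(1 − 0.619975) = −0.75 ln(0.380025)
  = −0.75 × (-0.967518) = 0.725639 substitutions/site.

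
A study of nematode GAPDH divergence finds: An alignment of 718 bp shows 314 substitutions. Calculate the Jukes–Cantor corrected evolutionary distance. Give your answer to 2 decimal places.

0.66

p = 314/718 ≈ 0.437326.
d = −(3/4) ln(1 − 4p/3) = −0.75 ln(1 − 0.583101) = −0.75 ln(0.416899)
  = −0.75 × (-0.874911) = 0.656183 substitutions/site.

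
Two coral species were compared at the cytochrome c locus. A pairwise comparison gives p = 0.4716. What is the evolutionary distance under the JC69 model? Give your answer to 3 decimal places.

0.743

d = −(3/4) ln(1 − 4p/3) = −0.75 ln(1 − 0.6288) = −0.75 ln(0.3712)
  = −0.75 × (-0.991014) = 0.743261 substitutions/site.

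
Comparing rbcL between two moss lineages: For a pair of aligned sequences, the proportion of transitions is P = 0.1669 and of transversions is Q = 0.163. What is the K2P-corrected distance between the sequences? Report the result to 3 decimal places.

0.442

Under the Kimura two-parameter model, d = −½ ln(1 − 2P − Q) − ¼ ln(1 − 2Q).
1 − 2P − Q = 0.5032, giving −½ ln(0.5032) = 0.343384.
1 − 2Q = 0.674, giving −¼ ln(0.674) = 0.098631.
d = 0.343384 + 0.098631 = 0.442015.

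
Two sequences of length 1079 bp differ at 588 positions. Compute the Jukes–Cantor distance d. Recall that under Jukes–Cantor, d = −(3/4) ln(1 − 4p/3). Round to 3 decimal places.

0.973

p = 588/1079 ≈ 0.544949.
d = −(3/4) ln(1 − 4p/3) = −0.75 ln(1 − 0.726599) = −0.75 ln(0.273401)
  = −0.75 × (-1.296816) = 0.972612 substitutions/site.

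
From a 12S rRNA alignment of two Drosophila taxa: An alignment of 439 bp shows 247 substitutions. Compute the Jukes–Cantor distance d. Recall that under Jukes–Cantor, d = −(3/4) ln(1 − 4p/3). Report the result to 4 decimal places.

1.0403

p = 247/439 ≈ 0.562642.
d = −(3/4) ln(1 − 4p/3) = −0.75 ln(1 − 0.750189) = −0.75 ln(0.249811)
  = −0.75 × (-1.387051) = 1.040288 substitutions/site.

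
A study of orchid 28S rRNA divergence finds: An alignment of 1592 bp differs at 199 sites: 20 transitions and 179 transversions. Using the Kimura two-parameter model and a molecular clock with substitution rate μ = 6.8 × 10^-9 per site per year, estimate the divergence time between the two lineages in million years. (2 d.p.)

P = 20/1592 ≈ 0.012563 and Q = 179/1592 ≈ 0.112437.
Under the Kimura two-parameter model, d = −½ ln(1 − 2P − Q) − ¼ ln(1 − 2Q).
1 − 2P − Q = 0.862437, giving −½ ln(0.862437) = 0.073997.
1 − 2Q = 0.775126, giving −¼ ln(0.775126) = 0.063682.
d = 0.073997 + 0.063682 = 0.137679.
Under a molecular clock d = 2μt, so t = d/(2μ) = 0.137679 / (2 × 6.8 × 10^-9) = 10.12 million years.

10.12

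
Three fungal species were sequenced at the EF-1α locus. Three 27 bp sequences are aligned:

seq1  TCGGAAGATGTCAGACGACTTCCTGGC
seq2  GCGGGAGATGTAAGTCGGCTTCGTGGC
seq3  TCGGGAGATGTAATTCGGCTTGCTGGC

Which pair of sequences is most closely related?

seq1–seq2: 6/27 differ, p = 0.222, d = 0.264.
seq1–seq3: 6/27 differ, p = 0.222, d = 0.264.
seq2–seq3: 4/27 differ, p = 0.148, d = 0.165.
The smallest distance is between seq2 and seq3.

seq2 and seq3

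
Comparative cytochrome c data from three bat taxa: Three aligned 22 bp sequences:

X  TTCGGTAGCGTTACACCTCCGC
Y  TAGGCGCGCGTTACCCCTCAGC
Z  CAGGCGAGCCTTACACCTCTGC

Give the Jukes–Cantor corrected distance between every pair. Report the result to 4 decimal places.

X–Y: 7/22 sites differ → p ≈ 0.318182, d = −0.75 ln(1 − 0.424243) = 0.414052 ≈ 0.4141.
X–Z: 7/22 sites differ → p ≈ 0.318182, d = −0.75 ln(1 − 0.424243) = 0.414052 ≈ 0.4141.
Y–Z: 5/22 sites differ → p ≈ 0.227273, d = −0.75 ln(1 − 0.303031) = 0.270761 ≈ 0.2708.

d(X,Y) = 0.4141, d(X,Z) = 0.4141, d(Y,Z) = 0.2708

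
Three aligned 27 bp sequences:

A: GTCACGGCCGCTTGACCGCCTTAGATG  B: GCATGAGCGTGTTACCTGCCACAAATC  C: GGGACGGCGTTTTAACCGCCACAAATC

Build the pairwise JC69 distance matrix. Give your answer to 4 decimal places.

d(A,B) = 1.0124, d(A,C) = 0.5107, d(B,C) = 0.3770

A–B: 15/27 sites differ → p ≈ 0.555556, d = −0.75 ln(1 − 0.740741) = 1.012446 ≈ 1.0124.
A–C: 10/27 sites differ → p ≈ 0.37037, d = −0.75 ln(1 − 0.493827) = 0.510658 ≈ 0.5107.
B–C: 8/27 sites differ → p ≈ 0.296296, d = −0.75 ln(1 − 0.395061) = 0.376971 ≈ 0.3770.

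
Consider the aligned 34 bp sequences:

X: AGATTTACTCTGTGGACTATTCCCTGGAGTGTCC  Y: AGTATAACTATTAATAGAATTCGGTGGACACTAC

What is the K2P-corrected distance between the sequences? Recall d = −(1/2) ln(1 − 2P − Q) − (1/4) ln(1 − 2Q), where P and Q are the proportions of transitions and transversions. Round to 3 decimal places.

Of 34 sites, 1 differences are transitions and 15 are transversions, so P = 1/34 ≈ 0.029412 and Q = 15/34 ≈ 0.441176.
Under the Kimura two-parameter model, d = −½ ln(1 − 2P − Q) − ¼ ln(1 − 2Q).
1 − 2P − Q = 0.5, giving −½ ln(0.5) = 0.346574.
1 − 2Q = 0.117648, giving −¼ ln(0.117648) = 0.535015.
d = 0.346574 + 0.535015 = 0.881589.

0.882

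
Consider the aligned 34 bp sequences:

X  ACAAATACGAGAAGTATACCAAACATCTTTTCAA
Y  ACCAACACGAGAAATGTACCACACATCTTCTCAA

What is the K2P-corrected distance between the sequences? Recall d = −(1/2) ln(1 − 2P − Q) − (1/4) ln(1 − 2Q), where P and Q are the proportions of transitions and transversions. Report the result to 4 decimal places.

Of 34 sites, 4 differences are transitions and 2 are transversions, so P = 4/34 ≈ 0.117647 and Q = 2/34 ≈ 0.058824.
Under the Kimura two-parameter model, d = −½ ln(1 − 2P − Q) − ¼ ln(1 − 2Q).
1 − 2P − Q = 0.705882, giving −½ ln(0.705882) = 0.174154.
1 − 2Q = 0.882352, giving −¼ ln(0.882352) = 0.031291.
d = 0.174154 + 0.031291 = 0.205445.

0.2054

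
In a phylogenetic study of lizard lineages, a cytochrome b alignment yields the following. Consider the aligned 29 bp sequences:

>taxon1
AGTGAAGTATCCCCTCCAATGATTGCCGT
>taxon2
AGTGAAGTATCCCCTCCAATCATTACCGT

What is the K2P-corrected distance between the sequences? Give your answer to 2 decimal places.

Of 29 sites, 1 differences are transitions and 1 are transversions, so P = 1/29 ≈ 0.034483 and Q = 1/29 ≈ 0.034483.
Under the Kimura two-parameter model, d = −½ ln(1 − 2P − Q) − ¼ ln(1 − 2Q).
1 − 2P − Q = 0.896551, giving −½ ln(0.896551) = 0.054600.
1 − 2Q = 0.931034, giving −¼ ln(0.931034) = 0.017865.
d = 0.054600 + 0.017865 = 0.072465.

0.07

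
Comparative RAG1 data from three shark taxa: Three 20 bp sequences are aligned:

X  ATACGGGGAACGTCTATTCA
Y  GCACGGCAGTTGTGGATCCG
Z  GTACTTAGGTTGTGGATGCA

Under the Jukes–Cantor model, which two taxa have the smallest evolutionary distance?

X–Y: 11/20 differ, p = 0.550, d = 0.991.
X–Z: 10/20 differ, p = 0.500, d = 0.824.
Y–Z: 7/20 differ, p = 0.350, d = 0.471.
The smallest distance is between Y and Z.

Y and Z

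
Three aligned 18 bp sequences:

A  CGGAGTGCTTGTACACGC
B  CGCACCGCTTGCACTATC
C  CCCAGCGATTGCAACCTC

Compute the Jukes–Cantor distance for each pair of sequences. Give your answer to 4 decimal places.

A–B: 7/18 sites differ → p ≈ 0.388889, d = −0.75 ln(1 − 0.518519) = 0.548166 ≈ 0.5482.
A–C: 8/18 sites differ → p ≈ 0.444444, d = −0.75 ln(1 − 0.592592) = 0.673455 ≈ 0.6735.
B–C: 6/18 sites differ → p ≈ 0.333333, d = −0.75 ln(1 − 0.444444) = 0.440839 ≈ 0.4408.

d(A,B) = 0.5482, d(A,C) = 0.6735, d(B,C) = 0.4408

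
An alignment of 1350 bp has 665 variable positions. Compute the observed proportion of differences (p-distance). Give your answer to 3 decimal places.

0.493

p = 665/1350 = 0.492592… ≈ 0.493 (to 3 d.p.).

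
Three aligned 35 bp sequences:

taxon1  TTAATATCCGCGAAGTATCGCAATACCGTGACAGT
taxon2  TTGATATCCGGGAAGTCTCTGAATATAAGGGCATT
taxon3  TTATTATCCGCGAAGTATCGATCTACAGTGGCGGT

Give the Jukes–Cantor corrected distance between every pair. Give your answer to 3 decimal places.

taxon1–taxon2: 11/35 sites differ → p ≈ 0.314286, d = −0.75 ln(1 − 0.419048) = 0.407315 ≈ 0.407.
taxon1–taxon3: 7/35 sites differ → p = 0.2, d = −0.75 ln(1 − 0.266667) = 0.232617 ≈ 0.233.
taxon2–taxon3: 13/35 sites differ → p ≈ 0.371429, d = −0.75 ln(1 − 0.495239) = 0.512753 ≈ 0.513.

d(taxon1,taxon2) = 0.407, d(taxon1,taxon3) = 0.233, d(taxon2,taxon3) = 0.513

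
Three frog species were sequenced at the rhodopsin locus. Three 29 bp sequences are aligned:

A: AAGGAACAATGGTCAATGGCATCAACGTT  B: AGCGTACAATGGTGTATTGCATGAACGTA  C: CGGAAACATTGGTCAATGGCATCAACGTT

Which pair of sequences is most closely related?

A and C

A–B: 8/29 differ, p = 0.276, d = 0.344.
A–C: 4/29 differ, p = 0.138, d = 0.152.
B–C: 10/29 differ, p = 0.345, d = 0.462.
The smallest distance is between A and C.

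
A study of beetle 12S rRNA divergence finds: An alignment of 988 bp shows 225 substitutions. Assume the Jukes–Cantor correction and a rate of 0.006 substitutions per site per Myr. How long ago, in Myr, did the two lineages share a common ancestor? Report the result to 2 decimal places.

p = 225/988 ≈ 0.227733.
d = −(3/4) ln(1 − 4p/3) = −0.75 ln(1 − 0.303644) = −0.75 ln(0.696356)
  = −0.75 × (-0.361894) = 0.271421 substitutions/site.
Under a molecular clock d = 2μt, so t = d/(2μ) = 0.271421 / (2 × 0.006) = 22.62 Myr.

22.62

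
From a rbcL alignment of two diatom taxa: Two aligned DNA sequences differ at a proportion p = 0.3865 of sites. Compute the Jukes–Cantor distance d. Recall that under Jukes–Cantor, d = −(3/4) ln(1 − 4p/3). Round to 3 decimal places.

0.543

d = −(3/4) ln(1 − 4p/3) = −0.75 ln(1 − 0.515333) = −0.75 ln(0.484667)
  = −0.75 × (-0.724293) = 0.543220 substitutions/site.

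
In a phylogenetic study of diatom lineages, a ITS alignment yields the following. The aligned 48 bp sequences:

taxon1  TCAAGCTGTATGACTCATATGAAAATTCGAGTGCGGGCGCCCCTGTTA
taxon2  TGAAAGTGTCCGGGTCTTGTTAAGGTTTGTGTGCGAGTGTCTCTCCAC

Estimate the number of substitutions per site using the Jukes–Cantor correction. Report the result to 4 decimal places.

The sequences differ at 22 of 48 sites, so p = 22/48 ≈ 0.458333.
d = −(3/4) ln(1 − 4p/3) = −0.75 ln(1 − 0.611111) = −0.75 ln(0.388889)
  = −0.75 × (-0.944461) = 0.708346 substitutions/site.

0.7083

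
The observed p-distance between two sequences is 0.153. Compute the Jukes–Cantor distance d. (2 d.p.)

d = −(3/4) ln(1 − 4p/3) = −0.75 ln(1 − 0.204) = −0.75 ln(0.796)
  = −0.75 × (-0.228156) = 0.171117 substitutions/site.

0.17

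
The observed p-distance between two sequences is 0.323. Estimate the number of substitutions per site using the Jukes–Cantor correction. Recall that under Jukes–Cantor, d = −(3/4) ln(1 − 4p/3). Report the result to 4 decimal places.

0.4225

d = −(3/4) ln(1 − 4p/3) = −0.75 ln(1 − 0.430667) = −0.75 ln(0.569333)
  = −0.75 × (-0.563290) = 0.422468 substitutions/site.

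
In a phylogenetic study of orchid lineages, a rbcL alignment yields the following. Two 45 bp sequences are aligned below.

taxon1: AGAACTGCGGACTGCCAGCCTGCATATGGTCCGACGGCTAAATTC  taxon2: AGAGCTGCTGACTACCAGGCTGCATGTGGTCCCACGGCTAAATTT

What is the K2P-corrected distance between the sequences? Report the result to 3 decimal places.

Of 45 sites, 4 differences are transitions and 3 are transversions, so P = 4/45 ≈ 0.088889 and Q = 3/45 ≈ 0.066667.
Under the Kimura two-parameter model, d = −½ ln(1 − 2P − Q) − ¼ ln(1 − 2Q).
1 − 2P − Q = 0.755555, giving −½ ln(0.755555) = 0.140151.
1 − 2Q = 0.866666, giving −¼ ln(0.866666) = 0.035775.
d = 0.140151 + 0.035775 = 0.175926.

0.176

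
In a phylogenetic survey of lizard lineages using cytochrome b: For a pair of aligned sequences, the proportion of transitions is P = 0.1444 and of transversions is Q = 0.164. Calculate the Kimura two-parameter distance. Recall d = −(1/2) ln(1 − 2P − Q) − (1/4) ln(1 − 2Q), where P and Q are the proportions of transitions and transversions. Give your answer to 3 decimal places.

Under the Kimura two-parameter model, d = −½ ln(1 − 2P − Q) − ¼ ln(1 − 2Q).
1 − 2P − Q = 0.5472, giving −½ ln(0.5472) = 0.301470.
1 − 2Q = 0.672, giving −¼ ln(0.672) = 0.099374.
d = 0.301470 + 0.099374 = 0.400844.

0.401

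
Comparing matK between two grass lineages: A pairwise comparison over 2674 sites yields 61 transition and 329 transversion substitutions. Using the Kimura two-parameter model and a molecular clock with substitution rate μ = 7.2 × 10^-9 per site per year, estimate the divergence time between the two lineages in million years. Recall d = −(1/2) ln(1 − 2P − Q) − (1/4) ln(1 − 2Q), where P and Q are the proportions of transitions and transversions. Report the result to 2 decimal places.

11.32

P = 61/2674 ≈ 0.022812 and Q = 329/2674 ≈ 0.123037.
Under the Kimura two-parameter model, d = −½ ln(1 − 2P − Q) − ¼ ln(1 − 2Q).
1 − 2P − Q = 0.831339, giving −½ ln(0.831339) = 0.092359.
1 − 2Q = 0.753926, giving −¼ ln(0.753926) = 0.070615.
d = 0.092359 + 0.070615 = 0.162974.
Under a molecular clock d = 2μt, so t = d/(2μ) = 0.162974 / (2 × 7.2 × 10^-9) = 11.32 million years.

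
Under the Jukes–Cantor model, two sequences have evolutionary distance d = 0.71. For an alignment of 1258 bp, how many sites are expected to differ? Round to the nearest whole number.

Invert JC69: p = (3/4)(1 − e^(−4d/3)) = 0.75 × (1 − e^(-0.946667)) = 0.75 × (1 − 0.388032) = 0.458976.
Expected differing sites = pL ≈ 0.458976 × 1258 = 577.391808 ≈ 577.

577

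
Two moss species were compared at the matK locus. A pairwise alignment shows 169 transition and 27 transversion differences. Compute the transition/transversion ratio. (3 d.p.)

R = 169/27 = 6.259259… ≈ 6.259 (to 3 d.p.).

6.259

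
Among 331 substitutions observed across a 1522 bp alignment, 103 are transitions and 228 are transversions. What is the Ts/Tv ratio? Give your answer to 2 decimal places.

0.45

R = 103/228 = 0.451754… ≈ 0.45 (to 2 d.p.).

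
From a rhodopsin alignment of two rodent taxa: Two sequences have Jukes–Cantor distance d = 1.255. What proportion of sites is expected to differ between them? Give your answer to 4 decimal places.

p = (3/4)(1 − e^(−4d/3)) = 0.75 × (1 − e^(-1.673333)) = 0.75 × (1 − 0.187621) = 0.609284.

0.6093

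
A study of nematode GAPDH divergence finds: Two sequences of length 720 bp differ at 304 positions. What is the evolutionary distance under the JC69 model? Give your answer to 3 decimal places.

0.621

p = 304/720 ≈ 0.422222.
d = −(3/4) ln(1 − 4p/3) = −0.75 ln(1 − 0.562963) = −0.75 ln(0.437037)
  = −0.75 × (-0.827737) = 0.620803 substitutions/site.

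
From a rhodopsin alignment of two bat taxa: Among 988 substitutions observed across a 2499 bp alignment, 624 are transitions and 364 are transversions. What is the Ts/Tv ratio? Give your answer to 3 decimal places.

R = 624/364 = 1.714285… ≈ 1.714 (to 3 d.p.).

1.714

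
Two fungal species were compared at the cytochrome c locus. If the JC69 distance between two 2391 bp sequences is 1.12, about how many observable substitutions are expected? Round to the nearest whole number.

Invert JC69: p = (3/4)(1 − e^(−4d/3)) = 0.75 × (1 − e^(-1.493333)) = 0.75 × (1 − 0.224623) = 0.581533.
Expected differing sites = pL ≈ 0.581533 × 2391 = 1390.445403 ≈ 1390.

1390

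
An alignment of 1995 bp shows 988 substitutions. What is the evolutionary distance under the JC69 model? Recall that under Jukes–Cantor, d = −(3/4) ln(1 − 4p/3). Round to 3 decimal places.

p = 988/1995 ≈ 0.495238.
d = −(3/4) ln(1 − 4p/3) = −0.75 ln(1 − 0.660317) = −0.75 ln(0.339683)
  = −0.75 × (-1.079742) = 0.809807 substitutions/site.

0.810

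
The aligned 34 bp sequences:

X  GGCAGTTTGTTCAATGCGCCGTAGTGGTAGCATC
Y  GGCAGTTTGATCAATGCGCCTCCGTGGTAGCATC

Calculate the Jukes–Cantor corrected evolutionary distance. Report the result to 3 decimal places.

The sequences differ at 4 of 34 sites (10, 21, 22, 23), so p = 4/34 ≈ 0.117647.
d = −(3/4) ln(1 − 4p/3) = −0.75 ln(1 − 0.156863) = −0.75 ln(0.843137)
  = −0.75 × (-0.170626) = 0.127970 substitutions/site.

0.128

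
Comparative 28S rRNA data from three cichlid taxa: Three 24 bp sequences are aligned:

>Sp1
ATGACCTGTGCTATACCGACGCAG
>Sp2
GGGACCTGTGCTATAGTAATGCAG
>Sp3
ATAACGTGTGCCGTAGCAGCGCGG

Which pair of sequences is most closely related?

Sp1 and Sp2

Sp1–Sp2: 6/24 differ, p = 0.250, d = 0.304.
Sp1–Sp3: 8/24 differ, p = 0.333, d = 0.441.
Sp2–Sp3: 10/24 differ, p = 0.417, d = 0.608.
The smallest distance is between Sp1 and Sp2.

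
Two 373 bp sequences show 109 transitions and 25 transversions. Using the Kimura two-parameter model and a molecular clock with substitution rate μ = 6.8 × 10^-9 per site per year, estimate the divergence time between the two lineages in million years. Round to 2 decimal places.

P = 109/373 ≈ 0.292225 and Q = 25/373 ≈ 0.067024.
Under the Kimura two-parameter model, d = −½ ln(1 − 2P − Q) − ¼ ln(1 − 2Q).
1 − 2P − Q = 0.348526, giving −½ ln(0.348526) = 0.527021.
1 − 2Q = 0.865952, giving −¼ ln(0.865952) = 0.035981.
d = 0.527021 + 0.035981 = 0.563002.
Under a molecular clock d = 2μt, so t = d/(2μ) = 0.563002 / (2 × 6.8 × 10^-9) = 41.40 million years.

41.40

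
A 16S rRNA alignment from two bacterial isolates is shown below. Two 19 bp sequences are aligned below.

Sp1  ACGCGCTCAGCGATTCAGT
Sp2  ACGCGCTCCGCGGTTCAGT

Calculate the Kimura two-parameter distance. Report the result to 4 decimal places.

0.1137

Of 19 sites, 1 differences are transitions and 1 are transversions, so P = 1/19 ≈ 0.052632 and Q = 1/19 ≈ 0.052632.
Under the Kimura two-parameter model, d = −½ ln(1 − 2P − Q) − ¼ ln(1 − 2Q).
1 − 2P − Q = 0.842104, giving −½ ln(0.842104) = 0.085926.
1 − 2Q = 0.894736, giving −¼ ln(0.894736) = 0.027807.
d = 0.085926 + 0.027807 = 0.113733.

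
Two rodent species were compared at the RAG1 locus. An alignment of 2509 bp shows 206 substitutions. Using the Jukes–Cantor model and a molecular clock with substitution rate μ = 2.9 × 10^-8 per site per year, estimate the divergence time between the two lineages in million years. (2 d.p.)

1.50

p = 206/2509 ≈ 0.082104.
d = −(3/4) ln(1 − 4p/3) = −0.75 ln(1 − 0.109472) = −0.75 ln(0.890528)
  = −0.75 × (-0.115941) = 0.086956 substitutions/site.
Under a molecular clock d = 2μt, so t = d/(2μ) = 0.086956 / (2 × 2.9 × 10^-8) = 1.50 million years.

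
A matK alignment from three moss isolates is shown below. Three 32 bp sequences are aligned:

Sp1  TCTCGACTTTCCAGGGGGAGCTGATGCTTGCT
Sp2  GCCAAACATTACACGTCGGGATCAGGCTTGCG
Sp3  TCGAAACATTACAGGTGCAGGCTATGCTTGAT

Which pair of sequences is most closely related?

Sp1 and Sp3

Sp1–Sp2: 14/32 differ, p = 0.438, d = 0.657.
Sp1–Sp3: 11/32 differ, p = 0.344, d = 0.460.
Sp2–Sp3: 12/32 differ, p = 0.375, d = 0.520.
The smallest distance is between Sp1 and Sp3.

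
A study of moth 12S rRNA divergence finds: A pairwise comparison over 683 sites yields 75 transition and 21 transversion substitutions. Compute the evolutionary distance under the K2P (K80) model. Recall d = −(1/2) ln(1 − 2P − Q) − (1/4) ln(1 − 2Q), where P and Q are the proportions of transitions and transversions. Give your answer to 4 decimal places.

P = 75/683 ≈ 0.10981 and Q = 21/683 ≈ 0.030747.
Under the Kimura two-parameter model, d = −½ ln(1 − 2P − Q) − ¼ ln(1 − 2Q).
1 − 2P − Q = 0.749633, giving −½ ln(0.749633) = 0.144086.
1 − 2Q = 0.938506, giving −¼ ln(0.938506) = 0.015867.
d = 0.144086 + 0.015867 = 0.159953.

0.1600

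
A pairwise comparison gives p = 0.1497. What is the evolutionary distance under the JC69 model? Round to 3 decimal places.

d = −(3/4) ln(1 − 4p/3) = −0.75 ln(1 − 0.1996) = −0.75 ln(0.8004)
  = −0.75 × (-0.222644) = 0.166983 substitutions/site.

0.167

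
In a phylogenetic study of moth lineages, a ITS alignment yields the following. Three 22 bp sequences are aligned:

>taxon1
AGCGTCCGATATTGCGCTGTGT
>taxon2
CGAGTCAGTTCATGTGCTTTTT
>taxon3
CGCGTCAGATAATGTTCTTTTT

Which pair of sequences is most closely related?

taxon2 and taxon3

taxon1–taxon2: 9/22 differ, p = 0.409, d = 0.591.
taxon1–taxon3: 7/22 differ, p = 0.318, d = 0.414.
taxon2–taxon3: 4/22 differ, p = 0.182, d = 0.208.
The smallest distance is between taxon2 and taxon3.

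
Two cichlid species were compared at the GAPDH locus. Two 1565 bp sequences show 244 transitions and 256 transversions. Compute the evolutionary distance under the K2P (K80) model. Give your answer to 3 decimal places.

0.422

P = 244/1565 ≈ 0.155911 and Q = 256/1565 ≈ 0.163578.
Under the Kimura two-parameter model, d = −½ ln(1 − 2P − Q) − ¼ ln(1 − 2Q).
1 − 2P − Q = 0.5246, giving −½ ln(0.5246) = 0.322560.
1 − 2Q = 0.672844, giving −¼ ln(0.672844) = 0.099060.
d = 0.322560 + 0.099060 = 0.421620.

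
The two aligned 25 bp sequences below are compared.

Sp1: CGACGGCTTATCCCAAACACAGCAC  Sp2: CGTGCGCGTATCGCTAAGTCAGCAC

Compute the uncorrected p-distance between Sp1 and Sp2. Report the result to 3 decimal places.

0.320

The sequences differ at 8 of 25 positions (sites 3, 4, 5, 8, 13, 15, 18, 19).
p = 8/25 = 0.320.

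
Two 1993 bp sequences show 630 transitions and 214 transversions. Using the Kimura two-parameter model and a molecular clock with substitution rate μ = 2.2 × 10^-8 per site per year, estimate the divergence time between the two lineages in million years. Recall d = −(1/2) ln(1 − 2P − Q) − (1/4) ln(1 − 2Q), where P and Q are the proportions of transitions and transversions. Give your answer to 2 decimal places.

P = 630/1993 ≈ 0.316106 and Q = 214/1993 ≈ 0.107376.
Under the Kimura two-parameter model, d = −½ ln(1 − 2P − Q) − ¼ ln(1 − 2Q).
1 − 2P − Q = 0.260412, giving −½ ln(0.260412) = 0.672745.
1 − 2Q = 0.785248, giving −¼ ln(0.785248) = 0.060439.
d = 0.672745 + 0.060439 = 0.733184.
Under a molecular clock d = 2μt, so t = d/(2μ) = 0.733184 / (2 × 2.2 × 10^-8) = 16.66 million years.

16.66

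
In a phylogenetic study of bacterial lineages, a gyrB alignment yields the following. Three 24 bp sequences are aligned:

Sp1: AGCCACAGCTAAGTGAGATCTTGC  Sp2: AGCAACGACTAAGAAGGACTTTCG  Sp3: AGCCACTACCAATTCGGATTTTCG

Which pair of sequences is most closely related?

Sp1–Sp2: 10/24 differ, p = 0.417, d = 0.608.
Sp1–Sp3: 9/24 differ, p = 0.375, d = 0.520.
Sp2–Sp3: 7/24 differ, p = 0.292, d = 0.369.
The smallest distance is between Sp2 and Sp3.

Sp2 and Sp3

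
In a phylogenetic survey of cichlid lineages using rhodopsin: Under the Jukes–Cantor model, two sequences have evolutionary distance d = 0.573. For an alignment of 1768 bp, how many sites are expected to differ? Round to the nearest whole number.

708

Invert JC69: p = (3/4)(1 − e^(−4d/3)) = 0.75 × (1 − e^(-0.764)) = 0.75 × (1 − 0.465799) = 0.400651.
Expected differing sites = pL ≈ 0.400651 × 1768 = 708.350968 ≈ 708.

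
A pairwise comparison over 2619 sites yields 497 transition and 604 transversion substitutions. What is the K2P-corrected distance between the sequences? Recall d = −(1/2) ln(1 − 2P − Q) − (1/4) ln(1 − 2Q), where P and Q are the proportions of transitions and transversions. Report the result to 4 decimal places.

0.6256

P = 497/2619 ≈ 0.189767 and Q = 604/2619 ≈ 0.230622.
Under the Kimura two-parameter model, d = −½ ln(1 − 2P − Q) − ¼ ln(1 − 2Q).
1 − 2P − Q = 0.389844, giving −½ ln(0.389844) = 0.471004.
1 − 2Q = 0.538756, giving −¼ ln(0.538756) = 0.154623.
d = 0.471004 + 0.154623 = 0.625627.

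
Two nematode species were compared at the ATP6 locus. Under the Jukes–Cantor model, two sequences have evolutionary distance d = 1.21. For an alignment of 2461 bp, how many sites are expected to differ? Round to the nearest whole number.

1478

Invert JC69: p = (3/4)(1 − e^(−4d/3)) = 0.75 × (1 − e^(-1.613333)) = 0.75 × (1 − 0.199222) = 0.600584.
Expected differing sites = pL ≈ 0.600584 × 2461 = 1478.037224 ≈ 1478.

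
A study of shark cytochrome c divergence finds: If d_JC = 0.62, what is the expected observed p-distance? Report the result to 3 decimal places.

0.422

p = (3/4)(1 − e^(−4d/3)) = 0.75 × (1 − e^(-0.826667)) = 0.75 × (1 − 0.437505) = 0.421871.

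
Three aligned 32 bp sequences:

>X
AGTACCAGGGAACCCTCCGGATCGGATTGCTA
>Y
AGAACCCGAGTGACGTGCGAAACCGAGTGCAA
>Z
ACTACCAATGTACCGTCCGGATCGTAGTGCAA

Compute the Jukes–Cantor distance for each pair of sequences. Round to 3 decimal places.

X–Y: 13/32 sites differ → p = 0.40625, d = −0.75 ln(1 − 0.541667) = 0.585119 ≈ 0.585.
X–Z: 8/32 sites differ → p = 0.25, d = −0.75 ln(1 − 0.333333) = 0.304098 ≈ 0.304.
Y–Z: 12/32 sites differ → p = 0.375, d = −0.75 ln(1 − 0.5) = 0.519860 ≈ 0.520.

d(X,Y) = 0.585, d(X,Z) = 0.304, d(Y,Z) = 0.520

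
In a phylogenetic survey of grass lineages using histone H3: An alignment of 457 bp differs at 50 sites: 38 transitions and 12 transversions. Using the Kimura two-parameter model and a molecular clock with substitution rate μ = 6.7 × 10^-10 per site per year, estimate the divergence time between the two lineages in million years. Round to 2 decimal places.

89.87

P = 38/457 ≈ 0.083151 and Q = 12/457 ≈ 0.026258.
Under the Kimura two-parameter model, d = −½ ln(1 − 2P − Q) − ¼ ln(1 − 2Q).
1 − 2P − Q = 0.80744, giving −½ ln(0.80744) = 0.106943.
1 − 2Q = 0.947484, giving −¼ ln(0.947484) = 0.013486.
d = 0.106943 + 0.013486 = 0.120429.
Under a molecular clock d = 2μt, so t = d/(2μ) = 0.120429 / (2 × 6.7 × 10^-10) = 89.87 million years.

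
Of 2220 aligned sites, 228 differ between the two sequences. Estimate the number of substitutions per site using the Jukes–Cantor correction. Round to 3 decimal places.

0.110

p = 228/2220 ≈ 0.102703.
d = −(3/4) ln(1 − 4p/3) = −0.75 ln(1 − 0.136937) = −0.75 ln(0.863063)
  = −0.75 × (-0.147268) = 0.110451 substitutions/site.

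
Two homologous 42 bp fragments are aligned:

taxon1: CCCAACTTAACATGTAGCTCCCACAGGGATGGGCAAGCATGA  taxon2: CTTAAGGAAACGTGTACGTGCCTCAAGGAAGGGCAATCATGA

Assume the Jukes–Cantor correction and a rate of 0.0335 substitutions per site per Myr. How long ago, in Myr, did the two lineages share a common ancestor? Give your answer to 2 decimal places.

5.96

The sequences differ at 13 of 42 sites, so p = 13/42 ≈ 0.309524.
d = −(3/4) ln(1 − 4p/3) = −0.75 ln(1 − 0.412699) = −0.75 ln(0.587301)
  = −0.75 × (-0.532218) = 0.399164 substitutions/site.
Under a molecular clock d = 2μt, so t = d/(2μ) = 0.399164 / (2 × 0.0335) = 5.96 Myr.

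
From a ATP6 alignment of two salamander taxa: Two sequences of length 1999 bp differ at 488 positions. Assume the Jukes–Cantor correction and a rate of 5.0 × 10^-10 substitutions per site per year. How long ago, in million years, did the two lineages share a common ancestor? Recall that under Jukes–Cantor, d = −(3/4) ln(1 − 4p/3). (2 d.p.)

p = 488/1999 ≈ 0.244122.
d = −(3/4) ln(1 − 4p/3) = −0.75 ln(1 − 0.325496) = −0.75 ln(0.674504)
  = −0.75 × (-0.393778) = 0.295334 substitutions/site.
Under a molecular clock d = 2μt, so t = d/(2μ) = 0.295334 / (2 × 5.0 × 10^-10) = 295.33 million years.

295.33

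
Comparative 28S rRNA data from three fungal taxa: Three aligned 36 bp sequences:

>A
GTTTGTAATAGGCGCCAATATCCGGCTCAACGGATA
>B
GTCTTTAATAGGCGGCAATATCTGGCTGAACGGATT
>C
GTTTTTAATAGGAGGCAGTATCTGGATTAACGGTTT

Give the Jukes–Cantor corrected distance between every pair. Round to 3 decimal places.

d(A,B) = 0.188, d(A,C) = 0.304, d(B,C) = 0.188

A–B: 6/36 sites differ → p ≈ 0.166667, d = −0.75 ln(1 − 0.222223) = 0.188487 ≈ 0.188.
A–C: 9/36 sites differ → p = 0.25, d = −0.75 ln(1 − 0.333333) = 0.304098 ≈ 0.304.
B–C: 6/36 sites differ → p ≈ 0.166667, d = −0.75 ln(1 − 0.222223) = 0.188487 ≈ 0.188.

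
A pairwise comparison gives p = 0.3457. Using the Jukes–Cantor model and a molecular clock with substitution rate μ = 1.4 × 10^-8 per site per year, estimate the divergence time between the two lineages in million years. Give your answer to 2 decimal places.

d = −(3/4) ln(1 − 4p/3) = −0.75 ln(1 − 0.460933) = −0.75 ln(0.539067)
  = −0.75 × (-0.617915) = 0.463436 substitutions/site.
Under a molecular clock d = 2μt, so t = d/(2μ) = 0.463436 / (2 × 1.4 × 10^-8) = 16.55 million years.

16.55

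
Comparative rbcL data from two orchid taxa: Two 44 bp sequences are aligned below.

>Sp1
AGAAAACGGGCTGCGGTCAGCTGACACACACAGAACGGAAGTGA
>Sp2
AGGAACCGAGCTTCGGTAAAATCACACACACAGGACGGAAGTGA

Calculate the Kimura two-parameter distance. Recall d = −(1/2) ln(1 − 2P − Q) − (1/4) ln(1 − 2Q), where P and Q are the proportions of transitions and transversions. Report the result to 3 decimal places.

Of 44 sites, 4 differences are transitions and 5 are transversions, so P = 4/44 ≈ 0.090909 and Q = 5/44 ≈ 0.113636.
Under the Kimura two-parameter model, d = −½ ln(1 − 2P − Q) − ¼ ln(1 − 2Q).
1 − 2P − Q = 0.704546, giving −½ ln(0.704546) = 0.175101.
1 − 2Q = 0.772728, giving −¼ ln(0.772728) = 0.064457.
d = 0.175101 + 0.064457 = 0.239558.

0.240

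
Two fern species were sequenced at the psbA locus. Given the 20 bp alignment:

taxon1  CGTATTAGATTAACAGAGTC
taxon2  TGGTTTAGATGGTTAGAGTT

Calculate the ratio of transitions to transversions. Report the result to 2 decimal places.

Transitions are A↔G and C↔T; transversions are all other mismatches.
Transitions: 4. Transversions: 4.
R = 4/4 = 1.00.

1.00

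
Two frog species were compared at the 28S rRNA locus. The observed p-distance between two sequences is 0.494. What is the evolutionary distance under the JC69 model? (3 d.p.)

0.806

d = −(3/4) ln(1 − 4p/3) = −0.75 ln(1 − 0.658667) = −0.75 ln(0.341333)
  = −0.75 × (-1.074897) = 0.806173 substitutions/site.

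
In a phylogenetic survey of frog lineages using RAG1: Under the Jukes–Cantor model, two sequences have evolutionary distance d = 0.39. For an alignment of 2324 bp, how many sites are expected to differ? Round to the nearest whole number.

Invert JC69: p = (3/4)(1 − e^(−4d/3)) = 0.75 × (1 − e^(-0.52)) = 0.75 × (1 − 0.594521) = 0.304109.
Expected differing sites = pL ≈ 0.304109 × 2324 = 706.749316 ≈ 707.

707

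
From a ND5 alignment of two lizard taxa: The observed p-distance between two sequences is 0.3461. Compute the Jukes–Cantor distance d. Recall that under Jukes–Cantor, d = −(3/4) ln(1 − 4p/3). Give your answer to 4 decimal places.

d = −(3/4) ln(1 − 4p/3) = −0.75 ln(1 − 0.461467) = −0.75 ln(0.538533)
  = −0.75 × (-0.618907) = 0.464180 substitutions/site.

0.4642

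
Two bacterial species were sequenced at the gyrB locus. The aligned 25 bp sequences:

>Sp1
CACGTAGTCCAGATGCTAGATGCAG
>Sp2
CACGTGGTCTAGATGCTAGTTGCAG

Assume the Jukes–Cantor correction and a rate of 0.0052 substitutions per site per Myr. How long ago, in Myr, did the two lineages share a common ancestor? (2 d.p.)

The sequences differ at 3 of 25 sites (6, 10, 20), so p = 3/25 = 0.12.
d = −(3/4) ln(1 − 4p/3) = −0.75 ln(1 − 0.16) = −0.75 ln(0.84)
  = −0.75 × (-0.174353) = 0.130765 substitutions/site.
Under a molecular clock d = 2μt, so t = d/(2μ) = 0.130765 / (2 × 0.0052) = 12.57 Myr.

12.57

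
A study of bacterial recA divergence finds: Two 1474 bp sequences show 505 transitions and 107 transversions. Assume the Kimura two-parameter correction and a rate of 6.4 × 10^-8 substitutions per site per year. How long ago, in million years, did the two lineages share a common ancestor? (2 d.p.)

P = 505/1474 ≈ 0.342605 and Q = 107/1474 ≈ 0.072592.
Under the Kimura two-parameter model, d = −½ ln(1 − 2P − Q) − ¼ ln(1 − 2Q).
1 − 2P − Q = 0.242198, giving −½ ln(0.242198) = 0.709000.
1 − 2Q = 0.854816, giving −¼ ln(0.854816) = 0.039217.
d = 0.709000 + 0.039217 = 0.748217.
Under a molecular clock d = 2μt, so t = d/(2μ) = 0.748217 / (2 × 6.4 × 10^-8) = 5.85 million years.

5.85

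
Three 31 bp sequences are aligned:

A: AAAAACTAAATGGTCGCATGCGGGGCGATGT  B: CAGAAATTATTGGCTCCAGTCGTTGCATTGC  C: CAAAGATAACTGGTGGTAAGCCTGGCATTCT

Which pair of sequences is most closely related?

A and C

A–B: 15/31 differ, p = 0.484, d = 0.777.
A–C: 12/31 differ, p = 0.387, d = 0.544.
B–C: 14/31 differ, p = 0.452, d = 0.691.
The smallest distance is between A and C.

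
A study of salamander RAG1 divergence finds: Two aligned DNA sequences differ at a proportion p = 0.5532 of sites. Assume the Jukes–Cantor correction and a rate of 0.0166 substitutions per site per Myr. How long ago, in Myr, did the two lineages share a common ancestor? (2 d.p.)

d = −(3/4) ln(1 − 4p/3) = −0.75 ln(1 − 0.7376) = −0.75 ln(0.2624)
  = −0.75 × (-1.337885) = 1.003414 substitutions/site.
Under a molecular clock d = 2μt, so t = d/(2μ) = 1.003414 / (2 × 0.0166) = 30.22 Myr.

30.22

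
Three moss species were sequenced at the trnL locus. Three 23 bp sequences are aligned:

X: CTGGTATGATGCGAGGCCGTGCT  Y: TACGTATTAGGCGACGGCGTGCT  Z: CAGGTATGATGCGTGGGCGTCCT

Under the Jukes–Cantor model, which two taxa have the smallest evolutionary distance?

X and Z

X–Y: 7/23 differ, p = 0.304, d = 0.390.
X–Z: 4/23 differ, p = 0.174, d = 0.198.
Y–Z: 7/23 differ, p = 0.304, d = 0.390.
The smallest distance is between X and Z.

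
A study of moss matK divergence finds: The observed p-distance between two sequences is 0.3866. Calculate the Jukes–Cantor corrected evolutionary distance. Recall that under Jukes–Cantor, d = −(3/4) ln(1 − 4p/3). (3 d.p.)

d = −(3/4) ln(1 − 4p/3) = −0.75 ln(1 − 0.515467) = −0.75 ln(0.484533)
  = −0.75 × (-0.724570) = 0.543428 substitutions/site.

0.543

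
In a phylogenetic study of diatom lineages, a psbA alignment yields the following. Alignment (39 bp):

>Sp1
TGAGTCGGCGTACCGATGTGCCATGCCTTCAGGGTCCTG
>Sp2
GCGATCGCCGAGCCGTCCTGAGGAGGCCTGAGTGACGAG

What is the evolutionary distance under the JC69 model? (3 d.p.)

The sequences differ at 21 of 39 sites, so p = 21/39 ≈ 0.538462.
d = −(3/4) ln(1 − 4p/3) = −0.75 ln(1 − 0.717949) = −0.75 ln(0.282051)
  = −0.75 × (-1.265667) = 0.949250 substitutions/site.

0.949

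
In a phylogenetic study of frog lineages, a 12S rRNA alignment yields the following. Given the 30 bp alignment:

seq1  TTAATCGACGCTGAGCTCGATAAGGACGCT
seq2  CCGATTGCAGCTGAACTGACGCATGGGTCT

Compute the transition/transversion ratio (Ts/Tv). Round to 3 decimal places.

Transitions are A↔G and C↔T; transversions are all other mismatches.
Transitions: 7. Transversions: 9.
R = 7/9 = 0.777777… ≈ 0.778 (to 3 d.p.).

0.778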